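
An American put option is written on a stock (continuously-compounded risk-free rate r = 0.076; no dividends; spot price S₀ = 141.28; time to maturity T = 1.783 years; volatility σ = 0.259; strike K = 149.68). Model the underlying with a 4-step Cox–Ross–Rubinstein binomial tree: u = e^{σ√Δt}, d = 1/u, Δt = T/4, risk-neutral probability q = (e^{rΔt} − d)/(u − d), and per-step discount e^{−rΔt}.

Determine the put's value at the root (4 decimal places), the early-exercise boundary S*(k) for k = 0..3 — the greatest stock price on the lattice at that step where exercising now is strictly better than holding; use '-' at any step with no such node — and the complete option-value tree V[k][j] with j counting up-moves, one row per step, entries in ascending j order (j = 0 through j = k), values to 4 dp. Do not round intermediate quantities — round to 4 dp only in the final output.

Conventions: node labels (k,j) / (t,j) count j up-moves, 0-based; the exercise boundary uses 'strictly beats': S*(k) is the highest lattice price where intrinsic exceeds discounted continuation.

price = 17.1811
boundary = - 118.8454 99.9733 118.8454
tree:
17.1811
30.8346 7.3434
49.7067 15.1718 1.5473
65.5819 30.8346 3.6052 0.0000
78.9363 49.7067 8.4000 0.0000 0.0000

Δt=0.44575  u=1.18877  d=0.84120  q=0.55602  discount=0.96669
step 4 (expiry): payoffs max(K−S,0) = 78.9363 49.7067 8.4000 0.0000 0.0000
step 3: (k=3,j=0): S=84.0981, K−S=65.5819, hold=60.5962 ⇒ V=65.5819 exercise | (k=3,j=1): S=118.8454, K−S=30.8346, hold=25.8488 ⇒ V=30.8346 exercise | (k=3,j=2): S=167.9496, K−S=0.0000, hold=3.6052 ⇒ V=3.6052 continue | (k=3,j=3): S=237.3424, K−S=0.0000, hold=0.0000 ⇒ V=0.0000 continue  boundary S*=118.8454
step 2: (k=2,j=0): S=99.9733, K−S=49.7067, hold=44.7209 ⇒ V=49.7067 exercise | (k=2,j=1): S=141.2800, K−S=8.4000, hold=15.1718 ⇒ V=15.1718 continue | (k=2,j=2): S=199.6536, K−S=0.0000, hold=1.5473 ⇒ V=1.5473 continue  boundary S*=99.9733
step 1: (k=1,j=0): S=118.8454, K−S=30.8346, hold=29.4886 ⇒ V=30.8346 exercise | (k=1,j=1): S=167.9496, K−S=0.0000, hold=7.3434 ⇒ V=7.3434 continue  boundary S*=118.8454
step 0: (k=0,j=0): S=141.2800, K−S=8.4000, hold=17.1811 ⇒ V=17.1811 continue  boundary S*=-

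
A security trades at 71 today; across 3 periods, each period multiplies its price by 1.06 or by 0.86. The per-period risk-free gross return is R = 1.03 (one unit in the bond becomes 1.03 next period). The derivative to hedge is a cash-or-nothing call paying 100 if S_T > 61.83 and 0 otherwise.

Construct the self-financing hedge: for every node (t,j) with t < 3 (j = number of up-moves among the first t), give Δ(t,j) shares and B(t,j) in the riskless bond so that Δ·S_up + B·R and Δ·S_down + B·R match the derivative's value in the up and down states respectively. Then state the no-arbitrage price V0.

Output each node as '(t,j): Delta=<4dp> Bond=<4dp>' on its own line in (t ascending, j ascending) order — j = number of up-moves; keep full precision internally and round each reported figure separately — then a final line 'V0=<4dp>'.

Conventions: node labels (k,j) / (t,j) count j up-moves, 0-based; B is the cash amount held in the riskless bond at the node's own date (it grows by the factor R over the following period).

(0,0): Delta=1.6927 Bond=-34.2263
(1,0): Delta=6.7576 Bond=-344.5188
(1,1): Delta=0.9675 Bond=19.3232
(2,0): Delta=0.0000 Bond=0.0000
(2,1): Delta=7.7252 Bond=-417.4757
(2,2): Delta=0.0000 Bond=97.0874
V0=85.9547

No-arbitrage ⇒ martingale measure with p* = (R−d)/(u−d) = 0.8500.
Expiry values: V(3,0)=0.0000, V(3,1)=0.0000, V(3,2)=100.0000, V(3,3)=100.0000
(2,0): S=52.5116. Δ = (V_up−V_dn)/(S_up−S_dn) = (0.0000−0.0000)/(55.6623−45.1600) = 0.0000. V = [p*·0.0000 + (1−p*)·0.0000]/1.03 = 0.0000. B = V − Δ·S = 0.0000.
(2,1): S=64.7236. Δ = (V_up−V_dn)/(S_up−S_dn) = (100.0000−0.0000)/(68.6070−55.6623) = 7.7252. V = [p*·100.0000 + (1−p*)·0.0000]/1.03 = 82.5243. B = V − Δ·S = -417.4757.
(2,2): S=79.7756. Δ = (V_up−V_dn)/(S_up−S_dn) = (100.0000−100.0000)/(84.5621−68.6070) = 0.0000. V = [p*·100.0000 + (1−p*)·100.0000]/1.03 = 97.0874. B = V − Δ·S = 97.0874.
(1,0): S=61.0600. Δ = (V_up−V_dn)/(S_up−S_dn) = (82.5243−0.0000)/(64.7236−52.5116) = 6.7576. V = [p*·82.5243 + (1−p*)·0.0000]/1.03 = 68.1026. B = V − Δ·S = -344.5188.
(1,1): S=75.2600. Δ = (V_up−V_dn)/(S_up−S_dn) = (97.0874−82.5243)/(79.7756−64.7236) = 0.9675. V = [p*·97.0874 + (1−p*)·82.5243]/1.03 = 92.1388. B = V − Δ·S = 19.3232.
(0,0): S=71.0000. Δ = (V_up−V_dn)/(S_up−S_dn) = (92.1388−68.1026)/(75.2600−61.0600) = 1.6927. V = [p*·92.1388 + (1−p*)·68.1026]/1.03 = 85.9547. B = V − Δ·S = -34.2263.
As a check, the time-0 holding Δ(0,0)·S0 + B(0,0) comes to 85.9547 — exactly V0.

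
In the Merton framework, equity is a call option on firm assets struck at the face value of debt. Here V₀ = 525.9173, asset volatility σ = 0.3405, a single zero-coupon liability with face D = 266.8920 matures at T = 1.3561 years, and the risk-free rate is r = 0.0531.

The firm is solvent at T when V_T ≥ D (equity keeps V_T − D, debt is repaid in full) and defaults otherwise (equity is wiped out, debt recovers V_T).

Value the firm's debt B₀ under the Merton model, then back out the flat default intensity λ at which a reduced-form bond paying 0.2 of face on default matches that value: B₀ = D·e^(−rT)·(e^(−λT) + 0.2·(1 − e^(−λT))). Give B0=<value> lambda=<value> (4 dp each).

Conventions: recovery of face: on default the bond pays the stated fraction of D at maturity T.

B0=246.7571 lambda=0.0059

Apply the equity-as-call identities (strike 266.8920, horizon 1.3561 years):
d₁ = [ln(V₀/D) + (r + σ²/2)T] / (σ√T)
   = [ln(525.9173/266.8920) + (0.0531 + 0.5·0.3405²)·1.3561] / (0.3405·√1.3561)
   = [0.678300 + 0.150622] / 0.396518 = 2.090503
d₂ = d₁ − σ√T = 2.090503 − 0.396518 = 1.693985
N(d₁) = 0.981714,  N(d₂) = 0.954866,  e^(−rT) = 0.930523
E₀ = V₀·N(d₁) − D·e^(−rT)·N(d₂)
   = 525.9173·0.981714 − 266.8920·0.930523·0.954866 = 279.160173
B₀ = V₀ − E₀ = 525.9173 − 279.160173 = 246.757127
e^(−λT) = (B₀·e^(rT)/D − 0.2)/(1 − 0.2) = (246.7571·1.074665/266.8920 − 0.2)/0.8 = 0.99198739
λ = −ln(0.99198739)/1.3561 = 0.005932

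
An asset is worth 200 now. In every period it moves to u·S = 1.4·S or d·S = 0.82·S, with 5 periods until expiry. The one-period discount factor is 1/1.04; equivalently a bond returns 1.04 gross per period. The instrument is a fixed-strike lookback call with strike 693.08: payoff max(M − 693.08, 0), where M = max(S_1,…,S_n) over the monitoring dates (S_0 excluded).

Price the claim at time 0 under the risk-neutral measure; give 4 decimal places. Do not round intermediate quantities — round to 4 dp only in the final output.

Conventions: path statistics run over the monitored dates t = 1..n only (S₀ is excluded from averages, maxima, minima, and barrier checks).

price = 3.2635

Risk-neutral up-probability p* = (R−d)/(u−d) = (1.04−0.82)/(1.4−0.82) = 0.3793; the claim prices as the p*-weighted sum of path payoffs discounted by R^5.
Enumerate all 2^5 = 32 price paths (U = up ×1.4, D = down ×0.82); each path with k up-moves has probability p*^k·(1−p*)^(5−k).
DDDDD: M=164.0000, payoff=0.0000, prob=0.092124
UDDDD: M=280.0000, payoff=0.0000, prob=0.056298
DUDDD: M=229.6000, payoff=0.0000, prob=0.056298
UUDDD: M=392.0000, payoff=0.0000, prob=0.034404
DDUDD: M=188.2720, payoff=0.0000, prob=0.056298
UDUDD: M=321.4400, payoff=0.0000, prob=0.034404
DUUDD: M=321.4400, payoff=0.0000, prob=0.034404
UUUDD: M=548.8000, payoff=0.0000, prob=0.021025
DDDUD: M=164.0000, payoff=0.0000, prob=0.056298
UDDUD: M=280.0000, payoff=0.0000, prob=0.034404
DUDUD: M=263.5808, payoff=0.0000, prob=0.034404
UUDUD: M=450.0160, payoff=0.0000, prob=0.021025
DDUUD: M=263.5808, payoff=0.0000, prob=0.034404
UDUUD: M=450.0160, payoff=0.0000, prob=0.021025
DUUUD: M=450.0160, payoff=0.0000, prob=0.021025
UUUUD: M=768.3200, payoff=75.2400, prob=0.012849
DDDDU: M=164.0000, payoff=0.0000, prob=0.056298
UDDDU: M=280.0000, payoff=0.0000, prob=0.034404
DUDDU: M=229.6000, payoff=0.0000, prob=0.034404
UUDDU: M=392.0000, payoff=0.0000, prob=0.021025
DDUDU: M=216.1363, payoff=0.0000, prob=0.034404
UDUDU: M=369.0131, payoff=0.0000, prob=0.021025
DUUDU: M=369.0131, payoff=0.0000, prob=0.021025
UUUDU: M=630.0224, payoff=0.0000, prob=0.012849
DDDUU: M=216.1363, payoff=0.0000, prob=0.034404
UDDUU: M=369.0131, payoff=0.0000, prob=0.021025
DUDUU: M=369.0131, payoff=0.0000, prob=0.021025
UUDUU: M=630.0224, payoff=0.0000, prob=0.012849
DDUUU: M=369.0131, payoff=0.0000, prob=0.021025
UDUUU: M=630.0224, payoff=0.0000, prob=0.012849
DUUUU: M=630.0224, payoff=0.0000, prob=0.012849
UUUUU: M=1075.6480, payoff=382.5680, prob=0.007852
Price = Σ prob·payoff / R^5 = 3.970600 / 1.216653 = 3.2635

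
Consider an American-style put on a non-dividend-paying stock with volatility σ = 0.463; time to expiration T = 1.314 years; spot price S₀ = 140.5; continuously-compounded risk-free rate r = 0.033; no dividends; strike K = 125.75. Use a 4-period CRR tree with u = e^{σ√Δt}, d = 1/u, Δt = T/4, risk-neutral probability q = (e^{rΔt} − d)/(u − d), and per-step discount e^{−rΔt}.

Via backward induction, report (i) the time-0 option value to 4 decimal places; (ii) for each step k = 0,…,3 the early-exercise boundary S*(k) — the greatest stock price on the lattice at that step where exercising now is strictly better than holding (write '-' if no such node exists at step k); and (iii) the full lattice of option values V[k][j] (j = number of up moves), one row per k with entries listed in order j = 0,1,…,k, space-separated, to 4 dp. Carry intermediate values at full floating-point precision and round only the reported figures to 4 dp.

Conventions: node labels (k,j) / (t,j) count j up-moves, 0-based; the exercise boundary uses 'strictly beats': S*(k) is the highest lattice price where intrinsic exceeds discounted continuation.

Δt=0.32850  u=1.30391  d=0.76692  q=0.45434  discount=0.98922
step 4 (expiry): payoffs max(K−S,0) = 77.1446 43.1119 0.0000 0.0000 0.0000
step 3: (k=3,j=0): S=63.3771, K−S=62.3729, hold=61.0170 ⇒ V=62.3729 exercise | (k=3,j=1): S=107.7528, K−S=17.9972, hold=23.2707 ⇒ V=23.2707 continue | (k=3,j=2): S=183.1995, K−S=0.0000, hold=0.0000 ⇒ V=0.0000 continue | (k=3,j=3): S=311.4727, K−S=0.0000, hold=0.0000 ⇒ V=0.0000 continue  boundary S*=63.3771
step 2: (k=2,j=0): S=82.6381, K−S=43.1119, hold=44.1261 ⇒ V=44.1261 continue | (k=2,j=1): S=140.5000, K−S=0.0000, hold=12.5609 ⇒ V=12.5609 continue | (k=2,j=2): S=238.8758, K−S=0.0000, hold=0.0000 ⇒ V=0.0000 continue  boundary S*=-
step 1: (k=1,j=0): S=107.7528, K−S=17.9972, hold=29.4636 ⇒ V=29.4636 continue | (k=1,j=1): S=183.1995, K−S=0.0000, hold=6.7801 ⇒ V=6.7801 continue  boundary S*=-
step 0: (k=0,j=0): S=140.5000, K−S=0.0000, hold=18.9510 ⇒ V=18.9510 continue  boundary S*=-

price = 18.9510
boundary = - - - 63.3771
tree:
18.9510
29.4636 6.7801
44.1261 12.5609 0.0000
62.3729 23.2707 0.0000 0.0000
77.1446 43.1119 0.0000 0.0000 0.0000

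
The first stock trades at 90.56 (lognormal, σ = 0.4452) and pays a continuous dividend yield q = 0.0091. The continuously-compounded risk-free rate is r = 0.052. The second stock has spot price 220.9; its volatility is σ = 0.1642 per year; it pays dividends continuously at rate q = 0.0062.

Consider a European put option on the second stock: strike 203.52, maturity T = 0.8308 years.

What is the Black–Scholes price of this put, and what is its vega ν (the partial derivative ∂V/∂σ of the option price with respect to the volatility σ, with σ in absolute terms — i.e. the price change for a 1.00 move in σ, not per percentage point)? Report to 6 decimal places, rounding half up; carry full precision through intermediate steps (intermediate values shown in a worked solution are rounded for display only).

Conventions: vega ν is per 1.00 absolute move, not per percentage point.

price = 3.705822
ν = 54.419677

σ√T = 0.1642·√0.8308 = 0.149665
d₁ = (ln(S/K) + (r−q+σ²/2)T) / (σ√T) = (ln(220.9/203.52) + (0.052−0.0062+0.1642²/2)·0.8308) / 0.149665 = (0.081946 + 0.049251) / 0.149665 = 0.876598
d₂ = d₁ − σ√T = 0.876598 − 0.149665 = 0.726932
e^{−rT} = 0.957718
e^{−qT} = 0.994862
N(−d₁) = 0.190353,  N(−d₂) = 0.233634
Put price V = K·e^{−rT}·N(−d₂) − S·e^{−qT}·N(−d₁) = 45.538677 − 41.832855 = 3.705822
φ(d₁) = (1/√(2π))·e^{−d₁²/2} = 0.271675
ν = S·e^{−qT}·φ(d₁)·√T = 54.419677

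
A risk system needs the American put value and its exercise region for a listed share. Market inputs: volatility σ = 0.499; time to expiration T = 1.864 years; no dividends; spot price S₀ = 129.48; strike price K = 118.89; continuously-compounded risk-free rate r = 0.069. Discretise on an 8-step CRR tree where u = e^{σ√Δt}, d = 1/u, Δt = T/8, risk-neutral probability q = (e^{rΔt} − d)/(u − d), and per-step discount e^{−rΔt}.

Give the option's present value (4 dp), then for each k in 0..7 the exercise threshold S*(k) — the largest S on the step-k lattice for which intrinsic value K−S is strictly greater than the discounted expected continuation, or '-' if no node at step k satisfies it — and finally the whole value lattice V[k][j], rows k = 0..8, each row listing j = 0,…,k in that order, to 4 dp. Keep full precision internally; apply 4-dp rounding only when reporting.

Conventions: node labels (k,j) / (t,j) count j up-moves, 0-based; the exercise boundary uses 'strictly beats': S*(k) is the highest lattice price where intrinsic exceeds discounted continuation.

price = 21.7167
boundary = - - - 62.8608 49.4052 62.8608 79.9812 62.8608
tree:
21.7167
30.7384 12.4243
42.2209 19.0174 5.5153
56.0292 28.3060 9.3359 1.4540
69.4848 40.6950 15.4933 2.8059 0.0000
80.0602 56.0292 25.0303 5.4146 0.0000 0.0000
88.3719 69.4848 38.9088 10.4486 0.0000 0.0000 0.0000
94.9044 80.0602 56.0292 20.1629 0.0000 0.0000 0.0000 0.0000
100.0386 88.3719 69.4848 38.9088 0.0000 0.0000 0.0000 0.0000 0.0000

params: Δt=0.23300 u=1.27235 d=0.78595 q=0.47339 e^(-rΔt)=0.98405
t_8 payoffs: 100.0386 88.3719 69.4848 38.9088 0.0000 0.0000 0.0000 0.0000 0.0000
t_7: node(7,0) S=23.9856 payoff=94.9044 vs cont=93.0083 → 94.9044 [stop]  node(7,1) S=38.8298 payoff=80.0602 vs cont=78.1641 → 80.0602 [stop]  node(7,2) S=62.8608 payoff=56.0292 vs cont=54.1330 → 56.0292 [stop]  node(7,3) S=101.7642 payoff=17.1258 vs cont=20.1629 → 20.1629 [wait]  node(7,4) S=164.7442 payoff=0.0000 vs cont=0.0000 → 0.0000 [wait]  node(7,5) S=266.7013 payoff=0.0000 vs cont=0.0000 → 0.0000 [wait]  node(7,6) S=431.7578 payoff=0.0000 vs cont=0.0000 → 0.0000 [wait]  node(7,7) S=698.9646 payoff=0.0000 vs cont=0.0000 → 0.0000 [wait]  ⇒ S*(7)=62.8608
t_6: node(6,0) S=30.5181 payoff=88.3719 vs cont=86.4758 → 88.3719 [stop]  node(6,1) S=49.4052 payoff=69.4848 vs cont=67.5887 → 69.4848 [stop]  node(6,2) S=79.9812 payoff=38.9088 vs cont=38.4276 → 38.9088 [stop]  node(6,3) S=129.4800 payoff=0.0000 vs cont=10.4486 → 10.4486 [wait]  node(6,4) S=209.6127 payoff=0.0000 vs cont=0.0000 → 0.0000 [wait]  node(6,5) S=339.3381 payoff=0.0000 vs cont=0.0000 → 0.0000 [wait]  node(6,6) S=549.3482 payoff=0.0000 vs cont=0.0000 → 0.0000 [wait]  ⇒ S*(6)=79.9812
t_5: node(5,0) S=38.8298 payoff=80.0602 vs cont=78.1641 → 80.0602 [stop]  node(5,1) S=62.8608 payoff=56.0292 vs cont=54.1330 → 56.0292 [stop]  node(5,2) S=101.7642 payoff=17.1258 vs cont=25.0303 → 25.0303 [wait]  node(5,3) S=164.7442 payoff=0.0000 vs cont=5.4146 → 5.4146 [wait]  node(5,4) S=266.7013 payoff=0.0000 vs cont=0.0000 → 0.0000 [wait]  node(5,5) S=431.7578 payoff=0.0000 vs cont=0.0000 → 0.0000 [wait]  ⇒ S*(5)=62.8608
t_4: node(4,0) S=49.4052 payoff=69.4848 vs cont=67.5887 → 69.4848 [stop]  node(4,1) S=79.9812 payoff=38.9088 vs cont=40.6950 → 40.6950 [wait]  node(4,2) S=129.4800 payoff=0.0000 vs cont=15.4933 → 15.4933 [wait]  node(4,3) S=209.6127 payoff=0.0000 vs cont=2.8059 → 2.8059 [wait]  node(4,4) S=339.3381 payoff=0.0000 vs cont=0.0000 → 0.0000 [wait]  ⇒ S*(4)=49.4052
t_3: node(3,0) S=62.8608 payoff=56.0292 vs cont=54.9651 → 56.0292 [stop]  node(3,1) S=101.7642 payoff=17.1258 vs cont=28.3060 → 28.3060 [wait]  node(3,2) S=164.7442 payoff=0.0000 vs cont=9.3359 → 9.3359 [wait]  node(3,3) S=266.7013 payoff=0.0000 vs cont=1.4540 → 1.4540 [wait]  ⇒ S*(3)=62.8608
t_2: node(2,0) S=79.9812 payoff=38.9088 vs cont=42.2209 → 42.2209 [wait]  node(2,1) S=129.4800 payoff=0.0000 vs cont=19.0174 → 19.0174 [wait]  node(2,2) S=209.6127 payoff=0.0000 vs cont=5.5153 → 5.5153 [wait]  ⇒ S*(2)=-
t_1: node(1,0) S=101.7642 payoff=17.1258 vs cont=30.7384 → 30.7384 [wait]  node(1,1) S=164.7442 payoff=0.0000 vs cont=12.4243 → 12.4243 [wait]  ⇒ S*(1)=-
t_0: node(0,0) S=129.4800 payoff=0.0000 vs cont=21.7167 → 21.7167 [wait]  ⇒ S*(0)=-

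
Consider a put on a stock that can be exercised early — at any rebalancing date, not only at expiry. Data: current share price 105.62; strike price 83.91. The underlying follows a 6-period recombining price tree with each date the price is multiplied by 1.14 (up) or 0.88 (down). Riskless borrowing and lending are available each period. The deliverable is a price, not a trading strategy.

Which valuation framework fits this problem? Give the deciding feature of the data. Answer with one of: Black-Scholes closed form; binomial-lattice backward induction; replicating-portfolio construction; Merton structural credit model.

Key observation: the put (strike 83.91 on spot 105.62) is American-style on a 6-step discrete price model, so the early-exercise decision at every node requires stepwise backward valuation — a closed form cannot price the exercise right.

framework: binomial-lattice backward induction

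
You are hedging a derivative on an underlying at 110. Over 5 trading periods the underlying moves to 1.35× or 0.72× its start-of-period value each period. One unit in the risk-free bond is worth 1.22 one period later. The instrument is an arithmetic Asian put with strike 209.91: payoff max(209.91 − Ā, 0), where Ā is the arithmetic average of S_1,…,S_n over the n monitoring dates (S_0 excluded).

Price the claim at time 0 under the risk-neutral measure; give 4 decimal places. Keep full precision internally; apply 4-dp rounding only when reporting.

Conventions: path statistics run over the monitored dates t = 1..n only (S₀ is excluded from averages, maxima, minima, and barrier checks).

No-arbitrage gives p* = (R−d)/(u−d) = 0.7937: enumerate every path, weight its payoff by its p*-probability, and discount by R^5.
Enumerate all 2^5 = 32 price paths (U = up ×1.35, D = down ×0.72); each path with k up-moves has probability p*^k·(1−p*)^(5−k).
DDDDD: Ā=45.6253, payoff=164.2847, prob=0.000374
UDDDD: Ā=85.5475, payoff=124.3625, prob=0.001439
DUDDD: Ā=71.6875, payoff=138.2225, prob=0.001439
UUDDD: Ā=134.4140, payoff=75.4960, prob=0.005534
DDUDD: Ā=61.7083, payoff=148.2017, prob=0.001439
UDUDD: Ā=115.7030, payoff=94.2070, prob=0.005534
DUUDD: Ā=101.8430, payoff=108.0670, prob=0.005534
UUUDD: Ā=190.9557, payoff=18.9543, prob=0.021286
DDDUD: Ā=54.5233, payoff=155.3867, prob=0.001439
UDDUD: Ā=102.2311, payoff=107.6789, prob=0.005534
DUDUD: Ā=88.3711, payoff=121.5389, prob=0.005534
UUDUD: Ā=165.6958, payoff=44.2142, prob=0.021286
DDUUD: Ā=78.3919, payoff=131.5181, prob=0.005534
UDUUD: Ā=146.9848, payoff=62.9252, prob=0.021286
DUUUD: Ā=133.1248, payoff=76.7852, prob=0.021286
UUUUD: Ā=249.6090, payoff=0.0000, prob=0.081869
DDDDU: Ā=49.3500, payoff=160.5600, prob=0.001439
UDDDU: Ā=92.5313, payoff=117.3787, prob=0.005534
DUDDU: Ā=78.6713, payoff=131.2387, prob=0.005534
UUDDU: Ā=147.5087, payoff=62.4013, prob=0.021286
DDUDU: Ā=68.6921, payoff=141.2179, prob=0.005534
UDUDU: Ā=128.7977, payoff=81.1123, prob=0.021286
DUUDU: Ā=114.9377, payoff=94.9723, prob=0.021286
UUUDU: Ā=215.5082, payoff=0.0000, prob=0.081869
DDDUU: Ā=61.5071, payoff=148.4029, prob=0.005534
UDDUU: Ā=115.3258, payoff=94.5842, prob=0.021286
DUDUU: Ā=101.4658, payoff=108.4442, prob=0.021286
UUDUU: Ā=190.2484, payoff=19.6616, prob=0.081869
DDUUU: Ā=91.4866, payoff=118.4234, prob=0.021286
UDUUU: Ā=171.5374, payoff=38.3726, prob=0.081869
DUUUU: Ā=157.6774, payoff=52.2326, prob=0.081869
UUUUU: Ā=295.6451, payoff=0.0000, prob=0.314882
Price = Σ prob·payoff / R^5 = 32.884470 / 2.702708 = 12.1672

price = 12.1672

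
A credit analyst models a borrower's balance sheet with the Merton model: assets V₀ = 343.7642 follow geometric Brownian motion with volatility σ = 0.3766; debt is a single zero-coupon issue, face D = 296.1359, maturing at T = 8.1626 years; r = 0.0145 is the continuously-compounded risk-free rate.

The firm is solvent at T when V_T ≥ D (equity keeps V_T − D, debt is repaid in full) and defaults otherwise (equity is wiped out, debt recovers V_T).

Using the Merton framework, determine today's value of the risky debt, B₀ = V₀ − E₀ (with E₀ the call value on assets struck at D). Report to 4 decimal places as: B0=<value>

B0=175.7597

Apply the equity-as-call identities (strike 296.1359, horizon 8.1626 years):
d₁ = [ln(V₀/D) + (r + σ²/2)T] / (σ√T)
   = [ln(343.7642/296.1359) + (0.0145 + 0.5·0.3766²)·8.1626] / (0.3766·√8.1626)
   = [0.149137 + 0.697199] / 1.075956 = 0.786590
d₂ = d₁ − σ√T = 0.786590 − 1.075956 = -0.289366
N(d₁) = 0.784239,  N(d₂) = 0.386150,  e^(−rT) = 0.888378
E₀ = V₀·N(d₁) − D·e^(−rT)·N(d₂)
   = 343.7642·0.784239 − 296.1359·0.888378·0.386150 = 168.004544
B₀ = V₀ − E₀ = 343.7642 − 168.004544 = 175.759656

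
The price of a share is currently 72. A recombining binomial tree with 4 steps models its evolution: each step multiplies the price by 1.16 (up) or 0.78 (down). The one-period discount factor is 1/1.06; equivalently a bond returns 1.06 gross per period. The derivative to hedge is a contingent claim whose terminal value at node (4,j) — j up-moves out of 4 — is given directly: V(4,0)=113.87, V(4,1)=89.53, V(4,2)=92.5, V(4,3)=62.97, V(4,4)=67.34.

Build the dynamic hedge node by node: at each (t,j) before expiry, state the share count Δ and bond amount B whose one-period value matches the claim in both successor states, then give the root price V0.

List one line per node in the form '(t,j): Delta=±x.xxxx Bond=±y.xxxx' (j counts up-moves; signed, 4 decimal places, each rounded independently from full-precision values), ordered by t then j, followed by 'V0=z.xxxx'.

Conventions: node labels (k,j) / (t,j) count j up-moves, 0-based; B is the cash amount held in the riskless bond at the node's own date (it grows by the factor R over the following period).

(0,0): Delta=-0.3344 Bond=81.5786
(1,0): Delta=-0.6909 Bond=106.4918
(1,1): Delta=-0.2488 Bond=79.3239
(2,0): Delta=-0.2390 Bond=93.0855
(2,1): Delta=-0.7994 Bond=119.9513
(2,2): Delta=-0.1166 Bond=71.2733
(3,0): Delta=-1.8747 Bond=154.5576
(3,1): Delta=0.1538 Bond=78.7110
(3,2): Delta=-1.0283 Bond=144.4474
(3,3): Delta=0.1023 Bond=50.9434
V0=57.4987

Risk-neutral probability p* = (R−d)/(u−d) = (1.06−0.78)/(1.16−0.78) = 0.7368.
At maturity the claim pays: V(4,0)=113.8700, V(4,1)=89.5300, V(4,2)=92.5000, V(4,3)=62.9700, V(4,4)=67.3400
Node (3,0) S=34.1677: V=(p*·89.5300+(1−p*)·113.8700)/1.06=90.5050; Δ=(89.5300−113.8700)/(39.6346−26.6508)=-1.8747; B=V−Δ·S=154.5576
Node (3,1) S=50.8136: V=(p*·92.5000+(1−p*)·89.5300)/1.06=86.5268; Δ=(92.5000−89.5300)/(58.9437−39.6346)=0.1538; B=V−Δ·S=78.7110
Node (3,2) S=75.5689: V=(p*·62.9700+(1−p*)·92.5000)/1.06=66.7368; Δ=(62.9700−92.5000)/(87.6599−58.9437)=-1.0283; B=V−Δ·S=144.4474
Node (3,3) S=112.3845: V=(p*·67.3400+(1−p*)·62.9700)/1.06=62.4434; Δ=(67.3400−62.9700)/(130.3660−87.6599)=0.1023; B=V−Δ·S=50.9434
Node (2,0) S=43.8048: V=(p*·86.5268+(1−p*)·90.5050)/1.06=82.6167; Δ=(86.5268−90.5050)/(50.8136−34.1677)=-0.2390; B=V−Δ·S=93.0855
Node (2,1) S=65.1456: V=(p*·66.7368+(1−p*)·86.5268)/1.06=67.8724; Δ=(66.7368−86.5268)/(75.5689−50.8136)=-0.7994; B=V−Δ·S=119.9513
Node (2,2) S=96.8832: V=(p*·62.4434+(1−p*)·66.7368)/1.06=59.9748; Δ=(62.4434−66.7368)/(112.3845−75.5689)=-0.1166; B=V−Δ·S=71.2733
Node (1,0) S=56.1600: V=(p*·67.8724+(1−p*)·82.6167)/1.06=67.6910; Δ=(67.8724−82.6167)/(65.1456−43.8048)=-0.6909; B=V−Δ·S=106.4918
Node (1,1) S=83.5200: V=(p*·59.9748+(1−p*)·67.8724)/1.06=58.5406; Δ=(59.9748−67.8724)/(96.8832−65.1456)=-0.2488; B=V−Δ·S=79.3239
Node (0,0) S=72.0000: V=(p*·58.5406+(1−p*)·67.6910)/1.06=57.4987; Δ=(58.5406−67.6910)/(83.5200−56.1600)=-0.3344; B=V−Δ·S=81.5786
Check: Δ(0,0)·S0 + B(0,0) = 57.4987 = V0.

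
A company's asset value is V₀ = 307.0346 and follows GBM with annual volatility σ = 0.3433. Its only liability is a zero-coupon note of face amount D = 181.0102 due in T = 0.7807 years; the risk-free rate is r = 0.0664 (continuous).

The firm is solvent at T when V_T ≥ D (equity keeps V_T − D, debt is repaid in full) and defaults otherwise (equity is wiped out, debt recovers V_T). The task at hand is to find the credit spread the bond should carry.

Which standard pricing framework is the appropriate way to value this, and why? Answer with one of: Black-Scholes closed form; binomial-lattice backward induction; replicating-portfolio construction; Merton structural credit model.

framework: Merton structural credit model

Key observation: assets follow a GBM and default happens iff V_T < 181.0102; valuing claims on that split (equity as a call, risky debt as the residual) is the structural model's definition.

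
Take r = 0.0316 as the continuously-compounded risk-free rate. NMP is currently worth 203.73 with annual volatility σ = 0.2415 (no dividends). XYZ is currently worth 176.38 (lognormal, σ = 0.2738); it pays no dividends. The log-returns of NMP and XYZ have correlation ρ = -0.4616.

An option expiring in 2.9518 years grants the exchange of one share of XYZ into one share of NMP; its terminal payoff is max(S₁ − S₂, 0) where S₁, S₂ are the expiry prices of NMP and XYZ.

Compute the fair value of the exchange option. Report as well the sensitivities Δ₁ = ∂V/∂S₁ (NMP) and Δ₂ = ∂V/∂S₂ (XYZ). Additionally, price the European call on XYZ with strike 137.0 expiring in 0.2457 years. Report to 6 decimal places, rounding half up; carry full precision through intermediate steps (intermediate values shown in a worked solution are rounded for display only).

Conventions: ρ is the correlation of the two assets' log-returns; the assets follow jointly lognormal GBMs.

exchange price = 70.720368
Δ1 = 0.715330
Δ2 = -0.425297
price(XYZ call K=137.0) = 40.660337

σ_eff = √(σ₁² + σ₂² − 2ρσ₁σ₂) = √(0.2415² + 0.2738² − 2·-0.4616·0.2415·0.2738) = 0.440832
d₁ = (ln(S₁/S₂) + (q₂ − q₁ + σ_eff²/2)T) / (σ_eff√T) = (ln(203.73/176.38) + (0.0 − 0.0 + 0.097167)·2.9518) / 0.757385 = 0.569025
d₂ = d₁ − σ_eff√T = 0.569025 − 0.757385 = -0.188360
N(d₁) = 0.715330,  N(d₂) = 0.425297
V = S₁·e^{−q₁T}·N(d₁) − S₂·e^{−q₂T}·N(d₂) = 145.734258 − 75.013890 = 70.720368
Δ₁ = e^{−q₁T}·N(d₁) = 0.715330;  Δ₂ = −e^{−q₂T}·N(d₂) = -0.425297
[vanilla: XYZ call K=137.0]
σ√T = 0.2738·√0.2457 = 0.135718
d₁ = (ln(S/K) + (r+σ²/2)T) / (σ√T) = (ln(176.38/137.0) + (0.0316+0.2738²/2)·0.2457) / 0.135718 = (0.252660 + 0.016974) / 0.135718 = 1.986726
d₂ = d₁ − σ√T = 1.986726 − 0.135718 = 1.851008
e^{−rT} = 0.992266
N(d₁) = 0.976524,  N(d₂) = 0.967916
price = S·N(d₁) − K·e^{−rT}·N(d₂) = 172.239234 − 131.578897 = 40.660337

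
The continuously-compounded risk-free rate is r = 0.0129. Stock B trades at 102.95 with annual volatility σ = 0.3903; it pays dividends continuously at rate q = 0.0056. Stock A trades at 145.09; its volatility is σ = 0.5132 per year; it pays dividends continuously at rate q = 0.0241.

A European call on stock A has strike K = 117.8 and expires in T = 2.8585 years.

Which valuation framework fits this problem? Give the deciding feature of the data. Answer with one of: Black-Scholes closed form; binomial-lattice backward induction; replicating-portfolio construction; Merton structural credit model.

Key observation: everything needed for the exact continuous-time valuation of the European call on stock A (strike 117.8) is given, and no feature rules the closed form out.

framework: Black-Scholes closed form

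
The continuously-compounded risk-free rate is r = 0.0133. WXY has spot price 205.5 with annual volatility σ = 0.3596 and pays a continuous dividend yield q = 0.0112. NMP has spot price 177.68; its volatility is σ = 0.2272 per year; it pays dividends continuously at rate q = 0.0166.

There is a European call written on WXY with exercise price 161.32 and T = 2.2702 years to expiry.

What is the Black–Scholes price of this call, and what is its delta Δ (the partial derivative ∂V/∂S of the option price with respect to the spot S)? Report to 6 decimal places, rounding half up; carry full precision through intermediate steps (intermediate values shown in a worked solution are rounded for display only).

price = 63.779856
Δ = 0.746984

σ√T = 0.3596·√2.2702 = 0.541816
d₁ = (ln(S/K) + (r−q+σ²/2)T) / (σ√T) = (ln(205.5/161.32) + (0.0133−0.0112+0.3596²/2)·2.2702) / 0.541816 = (0.242056 + 0.151550) / 0.541816 = 0.726457
d₂ = d₁ − σ√T = 0.726457 − 0.541816 = 0.184641
e^{−rT} = 0.970258
e^{−qT} = 0.974894
N(d₁) = 0.766221,  N(d₂) = 0.573245
Call price V = S·e^{−qT}·N(d₁) − K·e^{−rT}·N(d₂) = 153.505217 − 89.725361 = 63.779856
Δ = e^{−qT}·N(d₁) = 0.746984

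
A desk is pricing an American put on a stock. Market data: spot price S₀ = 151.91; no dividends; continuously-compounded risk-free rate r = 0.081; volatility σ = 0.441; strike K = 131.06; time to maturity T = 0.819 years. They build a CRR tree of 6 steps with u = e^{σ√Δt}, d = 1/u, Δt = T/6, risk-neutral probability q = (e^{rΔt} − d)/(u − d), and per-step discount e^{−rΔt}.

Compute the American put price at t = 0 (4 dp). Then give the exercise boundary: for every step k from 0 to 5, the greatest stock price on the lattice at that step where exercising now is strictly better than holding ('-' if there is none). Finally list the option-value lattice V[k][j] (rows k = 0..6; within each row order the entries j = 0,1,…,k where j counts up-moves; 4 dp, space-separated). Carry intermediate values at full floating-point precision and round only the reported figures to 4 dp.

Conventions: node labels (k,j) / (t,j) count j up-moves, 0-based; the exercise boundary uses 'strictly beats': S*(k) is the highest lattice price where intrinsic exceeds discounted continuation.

price = 11.1535
boundary = - - - 93.1763 79.1672 93.1763
tree:
11.1535
17.3687 5.0216
26.1828 8.7075 1.3491
37.8837 14.7553 2.6922 0.0000
51.8928 24.2146 5.3725 0.0000 0.0000
63.7956 37.8837 10.7214 0.0000 0.0000 0.0000
73.9088 51.8928 21.3955 0.0000 0.0000 0.0000 0.0000

Δt=0.13650  u=1.17696  d=0.84965  q=0.49332  discount=0.98900
step 6 (expiry): payoffs max(K−S,0) = 73.9088 51.8928 21.3955 0.0000 0.0000 0.0000 0.0000
step 5: (k=5,j=0): S=67.2644, K−S=63.7956, hold=62.3545 ⇒ V=63.7956 exercise | (k=5,j=1): S=93.1763, K−S=37.8837, hold=36.4426 ⇒ V=37.8837 exercise | (k=5,j=2): S=129.0702, K−S=1.9898, hold=10.7214 ⇒ V=10.7214 continue | (k=5,j=3): S=178.7914, K−S=0.0000, hold=0.0000 ⇒ V=0.0000 continue | (k=5,j=4): S=247.6664, K−S=0.0000, hold=0.0000 ⇒ V=0.0000 continue | (k=5,j=5): S=343.0738, K−S=0.0000, hold=0.0000 ⇒ V=0.0000 continue  boundary S*=93.1763
step 4: (k=4,j=0): S=79.1672, K−S=51.8928, hold=50.4517 ⇒ V=51.8928 exercise | (k=4,j=1): S=109.6645, K−S=21.3955, hold=24.2146 ⇒ V=24.2146 continue | (k=4,j=2): S=151.9100, K−S=0.0000, hold=5.3725 ⇒ V=5.3725 continue | (k=4,j=3): S=210.4296, K−S=0.0000, hold=0.0000 ⇒ V=0.0000 continue | (k=4,j=4): S=291.4924, K−S=0.0000, hold=0.0000 ⇒ V=0.0000 continue  boundary S*=79.1672
step 3: (k=3,j=0): S=93.1763, K−S=37.8837, hold=37.8180 ⇒ V=37.8837 exercise | (k=3,j=1): S=129.0702, K−S=1.9898, hold=14.7553 ⇒ V=14.7553 continue | (k=3,j=2): S=178.7914, K−S=0.0000, hold=2.6922 ⇒ V=2.6922 continue | (k=3,j=3): S=247.6664, K−S=0.0000, hold=0.0000 ⇒ V=0.0000 continue  boundary S*=93.1763
step 2: (k=2,j=0): S=109.6645, K−S=21.3955, hold=26.1828 ⇒ V=26.1828 continue | (k=2,j=1): S=151.9100, K−S=0.0000, hold=8.7075 ⇒ V=8.7075 continue | (k=2,j=2): S=210.4296, K−S=0.0000, hold=1.3491 ⇒ V=1.3491 continue  boundary S*=-
step 1: (k=1,j=0): S=129.0702, K−S=1.9898, hold=17.3687 ⇒ V=17.3687 continue | (k=1,j=1): S=178.7914, K−S=0.0000, hold=5.0216 ⇒ V=5.0216 continue  boundary S*=-
step 0: (k=0,j=0): S=151.9100, K−S=0.0000, hold=11.1535 ⇒ V=11.1535 continue  boundary S*=-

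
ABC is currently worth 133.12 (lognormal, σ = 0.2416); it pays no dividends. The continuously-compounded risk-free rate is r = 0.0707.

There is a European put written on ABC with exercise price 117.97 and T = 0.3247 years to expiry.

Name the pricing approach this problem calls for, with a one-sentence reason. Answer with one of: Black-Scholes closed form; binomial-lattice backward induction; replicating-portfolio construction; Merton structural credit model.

framework: Black-Scholes closed form

Key observation: the strike-117.97 put on ABC is European-exercise on a continuously-modelled lognormal underlying, so its value is a single closed-form evaluation.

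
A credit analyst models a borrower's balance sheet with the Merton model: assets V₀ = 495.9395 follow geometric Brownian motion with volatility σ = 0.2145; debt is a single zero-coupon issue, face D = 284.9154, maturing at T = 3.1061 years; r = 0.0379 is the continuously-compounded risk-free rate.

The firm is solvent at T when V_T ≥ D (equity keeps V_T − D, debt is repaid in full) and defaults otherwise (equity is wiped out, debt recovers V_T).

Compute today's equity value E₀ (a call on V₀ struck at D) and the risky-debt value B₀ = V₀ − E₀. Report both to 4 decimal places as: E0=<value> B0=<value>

Work the structural quantities from V₀ = 495.9395 against face 284.9154:
d₁ = [ln(V₀/D) + (r + σ²/2)T] / (σ√T)
   = [ln(495.9395/284.9154) + (0.0379 + 0.5·0.2145²)·3.1061] / (0.2145·√3.1061)
   = [0.554262 + 0.189177] / 0.378038 = 1.966574
d₂ = d₁ − σ√T = 1.966574 − 0.378038 = 1.588537
N(d₁) = 0.975384,  N(d₂) = 0.943917,  e^(−rT) = 0.888944
E₀ = V₀·N(d₁) − D·e^(−rT)·N(d₂)
   = 495.9395·0.975384 − 284.9154·0.888944·0.943917 = 244.661812
B₀ = V₀ − E₀ = 495.9395 − 244.661812 = 251.277688

E0=244.6618 B0=251.2777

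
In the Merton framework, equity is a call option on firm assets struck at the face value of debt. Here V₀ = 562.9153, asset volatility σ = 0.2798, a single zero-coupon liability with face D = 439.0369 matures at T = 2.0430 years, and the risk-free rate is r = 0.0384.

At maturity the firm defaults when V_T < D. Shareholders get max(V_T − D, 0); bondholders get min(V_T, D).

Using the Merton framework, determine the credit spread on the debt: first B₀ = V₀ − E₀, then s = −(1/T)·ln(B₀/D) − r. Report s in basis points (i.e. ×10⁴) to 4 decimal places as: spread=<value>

With assets at 562.9153 and a single debt payment of 439.0369 at 2.0430 years:
d₁ = [ln(V₀/D) + (r + σ²/2)T] / (σ√T)
   = [ln(562.9153/439.0369) + (0.0384 + 0.5·0.2798²)·2.0430] / (0.2798·√2.0430)
   = [0.248546 + 0.158422] / 0.399928 = 1.017603
d₂ = d₁ − σ√T = 1.017603 − 0.399928 = 0.617675
N(d₁) = 0.845567,  N(d₂) = 0.731605,  e^(−rT) = 0.924547
E₀ = V₀·N(d₁) − D·e^(−rT)·N(d₂)
   = 562.9153·0.845567 − 439.0369·0.924547·0.731605 = 179.016319
B₀ = V₀ − E₀ = 562.9153 − 179.016319 = 383.898981
spread = −(1/T)·ln(B₀/D) − r = −(1/2.0430)·ln(383.898981/439.0369) − 0.0384 = 0.02728968
in basis points: 0.02728968 × 10⁴ = 272.8968 bp

spread=272.8968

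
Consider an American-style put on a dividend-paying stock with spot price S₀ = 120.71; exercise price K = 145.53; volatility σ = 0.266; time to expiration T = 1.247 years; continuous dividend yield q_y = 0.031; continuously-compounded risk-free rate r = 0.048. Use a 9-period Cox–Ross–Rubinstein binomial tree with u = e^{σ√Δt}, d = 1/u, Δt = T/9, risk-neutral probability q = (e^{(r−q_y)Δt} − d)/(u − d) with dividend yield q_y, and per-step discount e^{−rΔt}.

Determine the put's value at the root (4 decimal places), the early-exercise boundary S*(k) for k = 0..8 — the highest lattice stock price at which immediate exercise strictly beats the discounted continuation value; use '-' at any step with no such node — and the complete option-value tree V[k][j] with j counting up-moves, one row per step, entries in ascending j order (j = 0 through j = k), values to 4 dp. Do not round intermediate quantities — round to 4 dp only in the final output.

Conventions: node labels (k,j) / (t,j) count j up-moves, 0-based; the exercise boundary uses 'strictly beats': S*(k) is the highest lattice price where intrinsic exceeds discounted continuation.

price = 29.1766
boundary = - - 99.0242 89.6893 99.0242 89.6893 99.0242 109.3307 120.7100
tree:
29.1766
37.3469 20.9750
46.5058 28.2167 13.6387
55.8407 36.8212 19.5450 7.6078
64.2957 46.5058 27.1303 11.8274 3.2699
71.9536 55.8407 36.2852 17.8643 5.6343 0.8256
78.8896 64.2957 46.5058 26.0227 9.5203 1.6205 0.0000
85.1717 71.9536 55.8407 36.1993 15.6660 3.1809 0.0000 0.0000
90.8617 78.8896 64.2957 46.5058 24.8200 6.2439 0.0000 0.0000 0.0000
96.0152 85.1717 71.9536 55.8407 36.1993 12.2564 0.0000 0.0000 0.0000 0.0000

params: Δt=0.13856 u=1.10408 d=0.90573 q=0.48716 e^(-rΔt)=0.99337
t_9 payoffs: 96.0152 85.1717 71.9536 55.8407 36.1993 12.2564 0.0000 0.0000 0.0000 0.0000
t_8: node(8,0) S=54.6683 payoff=90.8617 vs cont=90.1313 → 90.8617 [stop]  node(8,1) S=66.6404 payoff=78.8896 vs cont=78.2106 → 78.8896 [stop]  node(8,2) S=81.2343 payoff=64.2957 vs cont=63.6792 → 64.2957 [stop]  node(8,3) S=99.0242 payoff=46.5058 vs cont=45.9656 → 46.5058 [stop]  node(8,4) S=120.7100 payoff=24.8200 vs cont=24.3727 → 24.8200 [stop]  node(8,5) S=147.1449 payoff=0.0000 vs cont=6.2439 → 6.2439 [wait]  node(8,6) S=179.3688 payoff=0.0000 vs cont=0.0000 → 0.0000 [wait]  node(8,7) S=218.6497 payoff=0.0000 vs cont=0.0000 → 0.0000 [wait]  node(8,8) S=266.5329 payoff=0.0000 vs cont=0.0000 → 0.0000 [wait]  ⇒ S*(8)=120.7100
t_7: node(7,0) S=60.3583 payoff=85.1717 vs cont=84.4658 → 85.1717 [stop]  node(7,1) S=73.5764 payoff=71.9536 vs cont=71.3043 → 71.9536 [stop]  node(7,2) S=89.6893 payoff=55.8407 vs cont=55.2605 → 55.8407 [stop]  node(7,3) S=109.3307 payoff=36.1993 vs cont=35.7032 → 36.1993 [stop]  node(7,4) S=133.2736 payoff=12.2564 vs cont=15.6660 → 15.6660 [wait]  node(7,5) S=162.4599 payoff=0.0000 vs cont=3.1809 → 3.1809 [wait]  node(7,6) S=198.0377 payoff=0.0000 vs cont=0.0000 → 0.0000 [wait]  node(7,7) S=241.4070 payoff=0.0000 vs cont=0.0000 → 0.0000 [wait]  ⇒ S*(7)=109.3307
t_6: node(6,0) S=66.6404 payoff=78.8896 vs cont=78.2106 → 78.8896 [stop]  node(6,1) S=81.2343 payoff=64.2957 vs cont=63.6792 → 64.2957 [stop]  node(6,2) S=99.0242 payoff=46.5058 vs cont=45.9656 → 46.5058 [stop]  node(6,3) S=120.7100 payoff=24.8200 vs cont=26.0227 → 26.0227 [wait]  node(6,4) S=147.1449 payoff=0.0000 vs cont=9.5203 → 9.5203 [wait]  node(6,5) S=179.3688 payoff=0.0000 vs cont=1.6205 → 1.6205 [wait]  node(6,6) S=218.6497 payoff=0.0000 vs cont=0.0000 → 0.0000 [wait]  ⇒ S*(6)=99.0242
t_5: node(5,0) S=73.5764 payoff=71.9536 vs cont=71.3043 → 71.9536 [stop]  node(5,1) S=89.6893 payoff=55.8407 vs cont=55.2605 → 55.8407 [stop]  node(5,2) S=109.3307 payoff=36.1993 vs cont=36.2852 → 36.2852 [wait]  node(5,3) S=133.2736 payoff=12.2564 vs cont=17.8643 → 17.8643 [wait]  node(5,4) S=162.4599 payoff=0.0000 vs cont=5.6343 → 5.6343 [wait]  node(5,5) S=198.0377 payoff=0.0000 vs cont=0.8256 → 0.8256 [wait]  ⇒ S*(5)=89.6893
t_4: node(4,0) S=81.2343 payoff=64.2957 vs cont=63.6792 → 64.2957 [stop]  node(4,1) S=99.0242 payoff=46.5058 vs cont=46.0072 → 46.5058 [stop]  node(4,2) S=120.7100 payoff=24.8200 vs cont=27.1303 → 27.1303 [wait]  node(4,3) S=147.1449 payoff=0.0000 vs cont=11.8274 → 11.8274 [wait]  node(4,4) S=179.3688 payoff=0.0000 vs cont=3.2699 → 3.2699 [wait]  ⇒ S*(4)=99.0242
t_3: node(3,0) S=89.6893 payoff=55.8407 vs cont=55.2605 → 55.8407 [stop]  node(3,1) S=109.3307 payoff=36.1993 vs cont=36.8212 → 36.8212 [wait]  node(3,2) S=133.2736 payoff=12.2564 vs cont=19.5450 → 19.5450 [wait]  node(3,3) S=162.4599 payoff=0.0000 vs cont=7.6078 → 7.6078 [wait]  ⇒ S*(3)=89.6893
t_2: node(2,0) S=99.0242 payoff=46.5058 vs cont=46.2665 → 46.5058 [stop]  node(2,1) S=120.7100 payoff=24.8200 vs cont=28.2167 → 28.2167 [wait]  node(2,2) S=147.1449 payoff=0.0000 vs cont=13.6387 → 13.6387 [wait]  ⇒ S*(2)=99.0242
t_1: node(1,0) S=109.3307 payoff=36.1993 vs cont=37.3469 → 37.3469 [wait]  node(1,1) S=133.2736 payoff=12.2564 vs cont=20.9750 → 20.9750 [wait]  ⇒ S*(1)=-
t_0: node(0,0) S=120.7100 payoff=24.8200 vs cont=29.1766 → 29.1766 [wait]  ⇒ S*(0)=-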